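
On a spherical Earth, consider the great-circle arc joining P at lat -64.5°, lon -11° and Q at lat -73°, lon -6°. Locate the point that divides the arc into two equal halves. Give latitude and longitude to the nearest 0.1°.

≈ lat -68.8°, lon -9.0°

Convert each endpoint to a unit vector on the sphere (x = cos φ cos λ, y = cos φ sin λ, z = sin φ).
The central angle between the endpoints is δ = arccos(p₁·p₂) ≈ 0.152 rad (8.7°).
Interpolate at f = 1/2 with slerp weights a = sin((1−f)δ)/sin δ ≈ 0.501, b = sin(fδ)/sin δ ≈ 0.501.
p = a·p₁ + b·p₂ ≈ (0.358, -0.057, -0.932); φ = arcsin(p_z) ≈ -68.77°, λ = atan2(p_y, p_x) ≈ -8.98°.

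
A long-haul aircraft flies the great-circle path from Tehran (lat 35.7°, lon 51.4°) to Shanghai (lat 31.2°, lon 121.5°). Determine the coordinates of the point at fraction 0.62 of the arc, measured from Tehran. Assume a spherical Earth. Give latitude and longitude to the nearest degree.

≈ lat 38°, lon 96°

The haversine formula gives a central angle δ ≈ 1.002 rad (57.4°) between the endpoints.
Interpolate at f = 0.62 with slerp weights a = sin((1−f)δ)/sin δ ≈ 0.441, b = sin(fδ)/sin δ ≈ 0.691.
p = a·p₁ + b·p₂ ≈ (-0.085, 0.784, 0.615); φ = arcsin(p_z) ≈ 37.97°, λ = atan2(p_y, p_x) ≈ 96.21°.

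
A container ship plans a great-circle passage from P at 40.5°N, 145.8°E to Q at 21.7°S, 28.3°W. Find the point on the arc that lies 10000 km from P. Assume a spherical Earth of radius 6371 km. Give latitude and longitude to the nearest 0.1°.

Convert each endpoint to a unit vector on the sphere (x = cos φ cos λ, y = cos φ sin λ, z = sin φ).
The central angle between the endpoints is δ = arccos(p₁·p₂) ≈ 2.802 rad (160.5°). The total great-circle distance is δ·R ≈ 2.802 × 6371 ≈ 17852 km, so the target fraction is f = 10000/17852 ≈ 0.560.
Interpolate at f ≈ 0.560 with slerp weights a = sin((1−f)δ)/sin δ ≈ 2.832, b = sin(fδ)/sin δ ≈ 3.002.
p = a·p₁ + b·p₂ ≈ (0.675, -0.112, 0.729); φ = arcsin(p_z) ≈ 46.82°, λ = atan2(p_y, p_x) ≈ -9.42°.

≈ 46.8°N, 9.4°W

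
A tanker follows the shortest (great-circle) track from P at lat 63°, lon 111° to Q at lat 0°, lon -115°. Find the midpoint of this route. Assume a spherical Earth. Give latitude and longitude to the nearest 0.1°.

≈ lat 49.6°, lon -140.5°

Convert each endpoint to a unit vector on the sphere (x = cos φ cos λ, y = cos φ sin λ, z = sin φ).
The central angle between the endpoints is δ = arccos(p₁·p₂) ≈ 1.892 rad (108.4°).
Interpolate at f = 1/2 with slerp weights a = sin((1−f)δ)/sin δ ≈ 0.855, b = sin(fδ)/sin δ ≈ 0.855.
p = a·p₁ + b·p₂ ≈ (-0.500, -0.412, 0.761); φ = arcsin(p_z) ≈ 49.59°, λ = atan2(p_y, p_x) ≈ -140.50°.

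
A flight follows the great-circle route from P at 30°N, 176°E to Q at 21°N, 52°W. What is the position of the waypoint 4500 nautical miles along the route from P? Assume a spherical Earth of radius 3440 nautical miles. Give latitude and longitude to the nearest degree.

The haversine formula gives a central angle δ ≈ 1.941 rad (111.2°) between the endpoints. The total great-circle distance is δ·R ≈ 1.941 × 3440 ≈ 6677 nmi, so the target fraction is f = 4500/6677 ≈ 0.674.
Interpolate at f ≈ 0.674 with slerp weights a = sin((1−f)δ)/sin δ ≈ 0.634, b = sin(fδ)/sin δ ≈ 1.036.
p = a·p₁ + b·p₂ ≈ (0.047, -0.724, 0.688); φ = arcsin(p_z) ≈ 43.51°, λ = atan2(p_y, p_x) ≈ -86.26°.

≈ 44°N, 86°W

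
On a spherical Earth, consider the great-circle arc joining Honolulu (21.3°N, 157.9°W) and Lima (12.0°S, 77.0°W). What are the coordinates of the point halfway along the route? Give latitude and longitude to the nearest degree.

≈ 6°N, 116°W

Convert each endpoint to a unit vector on the sphere (x = cos φ cos λ, y = cos φ sin λ, z = sin φ).
The central angle between the endpoints is δ = arccos(p₁·p₂) ≈ 1.502 rad (86.1°).
Interpolate at f = 1/2 with slerp weights a = sin((1−f)δ)/sin δ ≈ 0.684, b = sin(fδ)/sin δ ≈ 0.684.
p = a·p₁ + b·p₂ ≈ (-0.440, -0.892, 0.106); φ = arcsin(p_z) ≈ 6.10°, λ = atan2(p_y, p_x) ≈ -116.26°.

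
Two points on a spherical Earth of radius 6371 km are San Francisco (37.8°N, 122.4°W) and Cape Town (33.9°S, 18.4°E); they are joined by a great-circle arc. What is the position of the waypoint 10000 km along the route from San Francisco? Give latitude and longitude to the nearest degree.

≈ (4°S, 36°W)

Write both endpoints as unit vectors p₁, p₂ with components (cos φ cos λ, cos φ sin λ, sin φ).
The central angle between the endpoints is δ = arccos(p₁·p₂) ≈ 2.587 rad (148.2°). The total great-circle distance is δ·R ≈ 2.587 × 6371 ≈ 16481 km, so the target fraction is f = 10000/16481 ≈ 0.607.
Interpolate at f ≈ 0.607 with slerp weights a = sin((1−f)δ)/sin δ ≈ 1.615, b = sin(fδ)/sin δ ≈ 1.899.
p = a·p₁ + b·p₂ ≈ (0.812, -0.580, -0.069); φ = arcsin(p_z) ≈ -3.96°, λ = atan2(p_y, p_x) ≈ -35.56°.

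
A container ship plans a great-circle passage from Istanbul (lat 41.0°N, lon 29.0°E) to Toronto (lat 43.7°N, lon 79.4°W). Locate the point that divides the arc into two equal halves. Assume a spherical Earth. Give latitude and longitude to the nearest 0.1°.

≈ lat 57.3°N, lon 23.5°W

Convert each endpoint to a unit vector on the sphere (x = cos φ cos λ, y = cos φ sin λ, z = sin φ).
The central angle between the endpoints is δ = arccos(p₁·p₂) ≈ 1.286 rad (73.7°).
Interpolate at f = 1/2 with slerp weights a = sin((1−f)δ)/sin δ ≈ 0.625, b = sin(fδ)/sin δ ≈ 0.625.
p = a·p₁ + b·p₂ ≈ (0.495, -0.215, 0.841); φ = arcsin(p_z) ≈ 57.30°, λ = atan2(p_y, p_x) ≈ -23.49°.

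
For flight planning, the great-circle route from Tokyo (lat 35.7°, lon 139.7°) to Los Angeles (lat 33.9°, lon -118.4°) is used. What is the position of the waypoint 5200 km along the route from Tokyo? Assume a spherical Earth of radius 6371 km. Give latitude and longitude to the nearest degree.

≈ lat 47°, lon -158°

Write both endpoints as unit vectors p₁, p₂ with components (cos φ cos λ, cos φ sin λ, sin φ).
The central angle between the endpoints is δ = arccos(p₁·p₂) ≈ 1.383 rad (79.3°). The total great-circle distance is δ·R ≈ 1.383 × 6371 ≈ 8812 km, so the target fraction is f = 5200/8812 ≈ 0.590.
Interpolate at f ≈ 0.590 with slerp weights a = sin((1−f)δ)/sin δ ≈ 0.547, b = sin(fδ)/sin δ ≈ 0.742.
p = a·p₁ + b·p₂ ≈ (-0.631, -0.254, 0.733); φ = arcsin(p_z) ≈ 47.11°, λ = atan2(p_y, p_x) ≈ -158.06°.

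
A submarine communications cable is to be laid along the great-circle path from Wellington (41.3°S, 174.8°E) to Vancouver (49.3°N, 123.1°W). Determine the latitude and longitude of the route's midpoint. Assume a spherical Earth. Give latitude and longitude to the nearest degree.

From cos δ = sin φ₁ sin φ₂ + cos φ₁ cos φ₂ cos Δλ, the central angle is δ ≈ 1.845 rad (105.7°).
Interpolate at f = 1/2 with slerp weights a = sin((1−f)δ)/sin δ ≈ 0.828, b = sin(fδ)/sin δ ≈ 0.828.
p = a·p₁ + b·p₂ ≈ (-0.915, -0.396, 0.081); φ = arcsin(p_z) ≈ 4.66°, λ = atan2(p_y, p_x) ≈ -156.59°.

≈ 5°N, 157°W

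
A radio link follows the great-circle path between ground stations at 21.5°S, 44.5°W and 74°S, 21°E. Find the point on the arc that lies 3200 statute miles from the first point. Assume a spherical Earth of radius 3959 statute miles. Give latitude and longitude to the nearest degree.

From cos δ = sin φ₁ sin φ₂ + cos φ₁ cos φ₂ cos Δλ, the central angle is δ ≈ 1.094 rad (62.7°). The total great-circle distance is δ·R ≈ 1.094 × 3959 ≈ 4332 mi, so the target fraction is f = 3200/4332 ≈ 0.739.
Interpolate at f ≈ 0.739 with slerp weights a = sin((1−f)δ)/sin δ ≈ 0.318, b = sin(fδ)/sin δ ≈ 0.814.
p = a·p₁ + b·p₂ ≈ (0.420, -0.127, -0.899); φ = arcsin(p_z) ≈ -63.97°, λ = atan2(p_y, p_x) ≈ -16.78°.

≈ 64°S, 17°W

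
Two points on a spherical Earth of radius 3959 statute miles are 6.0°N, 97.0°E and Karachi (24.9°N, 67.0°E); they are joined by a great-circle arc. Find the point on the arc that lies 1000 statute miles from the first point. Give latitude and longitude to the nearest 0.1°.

The haversine formula gives a central angle δ ≈ 0.600 rad (34.4°) between the endpoints. The total great-circle distance is δ·R ≈ 0.600 × 3959 ≈ 2376 mi, so the target fraction is f = 1000/2376 ≈ 0.421.
Interpolate at f ≈ 0.421 with slerp weights a = sin((1−f)δ)/sin δ ≈ 0.603, b = sin(fδ)/sin δ ≈ 0.442.
p = a·p₁ + b·p₂ ≈ (0.084, 0.965, 0.249); φ = arcsin(p_z) ≈ 14.44°, λ = atan2(p_y, p_x) ≈ 85.04°.

≈ 14.4°N, 85.0°E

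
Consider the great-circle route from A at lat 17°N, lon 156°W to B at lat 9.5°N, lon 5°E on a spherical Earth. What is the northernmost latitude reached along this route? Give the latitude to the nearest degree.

The great circle lies in the plane with unit normal n̂ = (p₁ × p₂)/|p₁ × p₂|.
Here n̂_z ≈ +0.572; the vertex latitude is φ_max = arccos|n̂_z| ≈ 55.1°.

≈ 55°N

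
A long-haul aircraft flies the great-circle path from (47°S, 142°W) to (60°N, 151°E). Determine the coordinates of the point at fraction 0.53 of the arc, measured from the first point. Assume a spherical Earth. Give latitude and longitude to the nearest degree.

≈ (11°N, 171°W)

Write both endpoints as unit vectors p₁, p₂ with components (cos φ cos λ, cos φ sin λ, sin φ).
The central angle between the endpoints is δ = arccos(p₁·p₂) ≈ 2.095 rad (120.0°).
Interpolate at f = 0.53 with slerp weights a = sin((1−f)δ)/sin δ ≈ 0.962, b = sin(fδ)/sin δ ≈ 1.034.
p = a·p₁ + b·p₂ ≈ (-0.969, -0.153, 0.192); φ = arcsin(p_z) ≈ 11.09°, λ = atan2(p_y, p_x) ≈ -171.02°.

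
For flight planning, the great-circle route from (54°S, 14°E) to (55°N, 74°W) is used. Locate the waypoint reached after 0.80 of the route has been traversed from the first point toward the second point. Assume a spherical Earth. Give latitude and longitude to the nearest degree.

≈ (35°N, 49°W)

From cos δ = sin φ₁ sin φ₂ + cos φ₁ cos φ₂ cos Δλ, the central angle is δ ≈ 2.280 rad (130.6°).
Interpolate at f = 0.80 with slerp weights a = sin((1−f)δ)/sin δ ≈ 0.580, b = sin(fδ)/sin δ ≈ 1.275.
p = a·p₁ + b·p₂ ≈ (0.532, -0.621, 0.576); φ = arcsin(p_z) ≈ 35.14°, λ = atan2(p_y, p_x) ≈ -49.38°.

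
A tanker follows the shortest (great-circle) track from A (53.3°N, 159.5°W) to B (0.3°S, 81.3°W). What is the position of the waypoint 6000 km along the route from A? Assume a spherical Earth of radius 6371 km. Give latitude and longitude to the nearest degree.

The haversine formula gives a central angle δ ≈ 1.453 rad (83.2°) between the endpoints. The total great-circle distance is δ·R ≈ 1.453 × 6371 ≈ 9254 km, so the target fraction is f = 6000/9254 ≈ 0.648.
Interpolate at f ≈ 0.648 with slerp weights a = sin((1−f)δ)/sin δ ≈ 0.492, b = sin(fδ)/sin δ ≈ 0.814.
p = a·p₁ + b·p₂ ≈ (-0.152, -0.908, 0.390); φ = arcsin(p_z) ≈ 22.98°, λ = atan2(p_y, p_x) ≈ -99.53°.

≈ (23°N, 100°W)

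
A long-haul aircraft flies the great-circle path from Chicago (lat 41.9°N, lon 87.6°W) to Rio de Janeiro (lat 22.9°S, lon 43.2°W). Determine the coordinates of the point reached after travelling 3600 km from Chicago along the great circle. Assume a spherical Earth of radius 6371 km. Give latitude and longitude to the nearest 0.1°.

The haversine formula gives a central angle δ ≈ 1.339 rad (76.7°) between the endpoints. The total great-circle distance is δ·R ≈ 1.339 × 6371 ≈ 8529 km, so the target fraction is f = 3600/8529 ≈ 0.422.
Interpolate at f ≈ 0.422 with slerp weights a = sin((1−f)δ)/sin δ ≈ 0.718, b = sin(fδ)/sin δ ≈ 0.550.
p = a·p₁ + b·p₂ ≈ (0.392, -0.881, 0.265); φ = arcsin(p_z) ≈ 15.39°, λ = atan2(p_y, p_x) ≈ -66.02°.

≈ lat 15.4°N, lon 66.0°W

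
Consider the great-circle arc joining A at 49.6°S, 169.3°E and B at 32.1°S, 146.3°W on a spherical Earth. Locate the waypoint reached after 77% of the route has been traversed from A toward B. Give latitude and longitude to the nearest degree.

Write both endpoints as unit vectors p₁, p₂ with components (cos φ cos λ, cos φ sin λ, sin φ).
The central angle between the endpoints is δ = arccos(p₁·p₂) ≈ 0.649 rad (37.2°).
Interpolate at f = 0.77 with slerp weights a = sin((1−f)δ)/sin δ ≈ 0.246, b = sin(fδ)/sin δ ≈ 0.793.
p = a·p₁ + b·p₂ ≈ (-0.715, -0.343, -0.609); φ = arcsin(p_z) ≈ -37.49°, λ = atan2(p_y, p_x) ≈ -154.38°.

≈ 37°S, 154°W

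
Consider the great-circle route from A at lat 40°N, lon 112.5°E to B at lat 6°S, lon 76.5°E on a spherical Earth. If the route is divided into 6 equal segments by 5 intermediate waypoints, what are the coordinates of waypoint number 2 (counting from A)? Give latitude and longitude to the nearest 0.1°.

≈ lat 25.5°N, lon 98.0°E

Convert each endpoint to a unit vector on the sphere (x = cos φ cos λ, y = cos φ sin λ, z = sin φ).
The central angle between the endpoints is δ = arccos(p₁·p₂) ≈ 0.989 rad (56.7°).
Interpolate at f = 2/6 with slerp weights a = sin((1−f)δ)/sin δ ≈ 0.733, b = sin(fδ)/sin δ ≈ 0.388.
p = a·p₁ + b·p₂ ≈ (-0.125, 0.894, 0.431); φ = arcsin(p_z) ≈ 25.52°, λ = atan2(p_y, p_x) ≈ 97.96°.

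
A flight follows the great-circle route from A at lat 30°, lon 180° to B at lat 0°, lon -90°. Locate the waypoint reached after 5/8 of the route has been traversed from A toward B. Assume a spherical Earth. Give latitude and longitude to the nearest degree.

Write both endpoints as unit vectors p₁, p₂ with components (cos φ cos λ, cos φ sin λ, sin φ).
The central angle between the endpoints is δ = arccos(p₁·p₂) ≈ 1.571 rad (90.0°).
Interpolate at f = 5/8 with slerp weights a = sin((1−f)δ)/sin δ ≈ 0.556, b = sin(fδ)/sin δ ≈ 0.831.
p = a·p₁ + b·p₂ ≈ (-0.481, -0.831, 0.278); φ = arcsin(p_z) ≈ 16.13°, λ = atan2(p_y, p_x) ≈ -120.06°.

≈ lat 16°, lon -120°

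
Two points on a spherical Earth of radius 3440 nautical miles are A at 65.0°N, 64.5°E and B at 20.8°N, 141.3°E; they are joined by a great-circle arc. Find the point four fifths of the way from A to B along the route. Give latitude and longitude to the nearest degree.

Write both endpoints as unit vectors p₁, p₂ with components (cos φ cos λ, cos φ sin λ, sin φ).
The central angle between the endpoints is δ = arccos(p₁·p₂) ≈ 1.146 rad (65.7°).
Interpolate at f = 4/5 with slerp weights a = sin((1−f)δ)/sin δ ≈ 0.249, b = sin(fδ)/sin δ ≈ 0.871.
p = a·p₁ + b·p₂ ≈ (-0.590, 0.604, 0.535); φ = arcsin(p_z) ≈ 32.37°, λ = atan2(p_y, p_x) ≈ 134.32°.

≈ 32°N, 134°E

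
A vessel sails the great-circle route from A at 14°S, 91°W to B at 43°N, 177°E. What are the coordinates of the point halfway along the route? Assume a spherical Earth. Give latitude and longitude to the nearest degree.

≈ 20°N, 129°W

Convert each endpoint to a unit vector on the sphere (x = cos φ cos λ, y = cos φ sin λ, z = sin φ).
The central angle between the endpoints is δ = arccos(p₁·p₂) ≈ 1.762 rad (100.9°).
Interpolate at f = 1/2 with slerp weights a = sin((1−f)δ)/sin δ ≈ 0.786, b = sin(fδ)/sin δ ≈ 0.786.
p = a·p₁ + b·p₂ ≈ (-0.587, -0.732, 0.346); φ = arcsin(p_z) ≈ 20.22°, λ = atan2(p_y, p_x) ≈ -128.73°.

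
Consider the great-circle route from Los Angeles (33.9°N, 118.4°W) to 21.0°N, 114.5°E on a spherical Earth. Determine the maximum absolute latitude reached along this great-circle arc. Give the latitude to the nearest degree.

≈ 50°N

The great circle lies in the plane with unit normal n̂ = (p₁ × p₂)/|p₁ × p₂|.
Here n̂_z ≈ -0.641; the vertex latitude is φ_max = arccos|n̂_z| ≈ 50.1°.
Check via Clairaut: cos φ_max = |cos φ₁| · sin C = cos(33.9°)·sin(50.6°) ≈ 0.641, again giving ≈ 50.1°.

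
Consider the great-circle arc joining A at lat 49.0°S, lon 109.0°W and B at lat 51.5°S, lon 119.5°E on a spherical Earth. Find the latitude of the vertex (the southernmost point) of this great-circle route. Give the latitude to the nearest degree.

≈ 71°S

The great circle lies in the plane with unit normal n̂ = (p₁ × p₂)/|p₁ × p₂|.
Here n̂_z ≈ -0.323; the vertex latitude is φ_max = arccos|n̂_z| ≈ 71.2°.
Check via Clairaut: cos φ_max = |cos φ₁| · sin C = cos(49.0°)·sin(150.5°) ≈ 0.323, again giving ≈ 71.2°.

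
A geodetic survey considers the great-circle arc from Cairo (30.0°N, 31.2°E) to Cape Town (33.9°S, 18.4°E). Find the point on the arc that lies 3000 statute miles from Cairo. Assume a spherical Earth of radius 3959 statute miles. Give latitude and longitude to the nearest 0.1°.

Write both endpoints as unit vectors p₁, p₂ with components (cos φ cos λ, cos φ sin λ, sin φ).
The central angle between the endpoints is δ = arccos(p₁·p₂) ≈ 1.135 rad (65.0°). The total great-circle distance is δ·R ≈ 1.135 × 3959 ≈ 4494 mi, so the target fraction is f = 3000/4494 ≈ 0.668.
Interpolate at f ≈ 0.668 with slerp weights a = sin((1−f)δ)/sin δ ≈ 0.406, b = sin(fδ)/sin δ ≈ 0.758.
p = a·p₁ + b·p₂ ≈ (0.898, 0.381, -0.220); φ = arcsin(p_z) ≈ -12.69°, λ = atan2(p_y, p_x) ≈ 22.98°.

≈ (12.7°S, 23.0°E)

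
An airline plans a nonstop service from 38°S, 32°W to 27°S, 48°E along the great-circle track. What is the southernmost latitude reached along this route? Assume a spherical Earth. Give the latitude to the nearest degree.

≈ 41°S

The great circle lies in the plane with unit normal n̂ = (p₁ × p₂)/|p₁ × p₂|.
Here n̂_z ≈ +0.755; the vertex latitude is φ_max = arccos|n̂_z| ≈ 41.0°.
Check via Clairaut: cos φ_max = |cos φ₁| · sin C = cos(38.0°)·sin(106.7°) ≈ 0.755, again giving ≈ 41.0°.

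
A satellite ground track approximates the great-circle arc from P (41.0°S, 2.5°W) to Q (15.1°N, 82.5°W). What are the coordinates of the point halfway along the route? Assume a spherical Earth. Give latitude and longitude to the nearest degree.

≈ (17°S, 48°W)

Write both endpoints as unit vectors p₁, p₂ with components (cos φ cos λ, cos φ sin λ, sin φ).
The central angle between the endpoints is δ = arccos(p₁·p₂) ≈ 1.615 rad (92.5°).
Interpolate at f = 1/2 with slerp weights a = sin((1−f)δ)/sin δ ≈ 0.723, b = sin(fδ)/sin δ ≈ 0.723.
p = a·p₁ + b·p₂ ≈ (0.637, -0.716, -0.286); φ = arcsin(p_z) ≈ -16.63°, λ = atan2(p_y, p_x) ≈ -48.37°.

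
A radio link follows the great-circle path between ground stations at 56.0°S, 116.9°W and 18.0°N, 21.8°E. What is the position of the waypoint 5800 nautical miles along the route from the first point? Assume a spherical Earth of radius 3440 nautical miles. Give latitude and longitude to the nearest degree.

≈ 12°S, 5°E

Write both endpoints as unit vectors p₁, p₂ with components (cos φ cos λ, cos φ sin λ, sin φ).
The central angle between the endpoints is δ = arccos(p₁·p₂) ≈ 2.286 rad (131.0°). The total great-circle distance is δ·R ≈ 2.286 × 3440 ≈ 7864 nmi, so the target fraction is f = 5800/7864 ≈ 0.738.
Interpolate at f ≈ 0.738 with slerp weights a = sin((1−f)δ)/sin δ ≈ 0.748, b = sin(fδ)/sin δ ≈ 1.316.
p = a·p₁ + b·p₂ ≈ (0.973, 0.092, -0.213); φ = arcsin(p_z) ≈ -12.32°, λ = atan2(p_y, p_x) ≈ 5.39°.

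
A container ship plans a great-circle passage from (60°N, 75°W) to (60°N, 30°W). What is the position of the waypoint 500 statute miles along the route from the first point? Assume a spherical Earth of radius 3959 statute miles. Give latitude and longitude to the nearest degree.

From cos δ = sin φ₁ sin φ₂ + cos φ₁ cos φ₂ cos Δλ, the central angle is δ ≈ 0.385 rad (22.1°). The total great-circle distance is δ·R ≈ 0.385 × 3959 ≈ 1524 mi, so the target fraction is f = 500/1524 ≈ 0.328.
Interpolate at f ≈ 0.328 with slerp weights a = sin((1−f)δ)/sin δ ≈ 0.681, b = sin(fδ)/sin δ ≈ 0.335.
p = a·p₁ + b·p₂ ≈ (0.233, -0.413, 0.880); φ = arcsin(p_z) ≈ 61.69°, λ = atan2(p_y, p_x) ≈ -60.52°.

≈ (62°N, 61°W)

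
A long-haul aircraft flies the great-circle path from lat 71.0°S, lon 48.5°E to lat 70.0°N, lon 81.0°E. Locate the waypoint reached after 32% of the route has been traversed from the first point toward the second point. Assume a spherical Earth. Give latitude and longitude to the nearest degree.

The haversine formula gives a central angle δ ≈ 2.489 rad (142.6°) between the endpoints.
Interpolate at f = 0.32 with slerp weights a = sin((1−f)δ)/sin δ ≈ 1.635, b = sin(fδ)/sin δ ≈ 1.178.
p = a·p₁ + b·p₂ ≈ (0.416, 0.796, -0.439); φ = arcsin(p_z) ≈ -26.06°, λ = atan2(p_y, p_x) ≈ 62.44°.

≈ lat 26°S, lon 62°E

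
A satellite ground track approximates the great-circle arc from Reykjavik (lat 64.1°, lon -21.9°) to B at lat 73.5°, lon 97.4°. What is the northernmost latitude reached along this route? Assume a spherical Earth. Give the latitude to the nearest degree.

≈ 80°

The great circle lies in the plane with unit normal n̂ = (p₁ × p₂)/|p₁ × p₂|.
Here n̂_z ≈ +0.181; the vertex latitude is φ_max = arccos|n̂_z| ≈ 79.6°.
Check via Clairaut: cos φ_max = |cos φ₁| · sin C = cos(64.1°)·sin(24.5°) ≈ 0.181, again giving ≈ 79.6°.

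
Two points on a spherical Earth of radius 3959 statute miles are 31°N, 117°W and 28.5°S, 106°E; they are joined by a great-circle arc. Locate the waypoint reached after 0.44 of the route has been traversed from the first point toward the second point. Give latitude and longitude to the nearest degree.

Write both endpoints as unit vectors p₁, p₂ with components (cos φ cos λ, cos φ sin λ, sin φ).
The central angle between the endpoints is δ = arccos(p₁·p₂) ≈ 2.493 rad (142.8°).
Interpolate at f = 0.44 with slerp weights a = sin((1−f)δ)/sin δ ≈ 1.629, b = sin(fδ)/sin δ ≈ 1.472.
p = a·p₁ + b·p₂ ≈ (-0.991, -0.001, 0.137); φ = arcsin(p_z) ≈ 7.86°, λ = atan2(p_y, p_x) ≈ -179.95°.

≈ 8°N, 180°E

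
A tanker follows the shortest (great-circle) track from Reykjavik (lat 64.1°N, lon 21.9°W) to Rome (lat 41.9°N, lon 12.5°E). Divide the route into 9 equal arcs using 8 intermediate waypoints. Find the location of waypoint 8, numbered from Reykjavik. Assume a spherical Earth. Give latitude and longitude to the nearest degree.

From cos δ = sin φ₁ sin φ₂ + cos φ₁ cos φ₂ cos Δλ, the central angle is δ ≈ 0.518 rad (29.7°).
Interpolate at f = 8/9 with slerp weights a = sin((1−f)δ)/sin δ ≈ 0.116, b = sin(fδ)/sin δ ≈ 0.897.
p = a·p₁ + b·p₂ ≈ (0.699, 0.126, 0.704); φ = arcsin(p_z) ≈ 44.73°, λ = atan2(p_y, p_x) ≈ 10.19°.

≈ lat 45°N, lon 10°E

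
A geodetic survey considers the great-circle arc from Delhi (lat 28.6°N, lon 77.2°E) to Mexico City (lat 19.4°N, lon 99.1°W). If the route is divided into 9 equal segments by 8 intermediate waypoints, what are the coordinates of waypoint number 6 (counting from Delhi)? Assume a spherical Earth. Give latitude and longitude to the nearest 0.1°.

Convert each endpoint to a unit vector on the sphere (x = cos φ cos λ, y = cos φ sin λ, z = sin φ).
The central angle between the endpoints is δ = arccos(p₁·p₂) ≈ 2.302 rad (131.9°).
Interpolate at f = 6/9 with slerp weights a = sin((1−f)δ)/sin δ ≈ 0.932, b = sin(fδ)/sin δ ≈ 1.342.
p = a·p₁ + b·p₂ ≈ (-0.019, -0.452, 0.892); φ = arcsin(p_z) ≈ 63.11°, λ = atan2(p_y, p_x) ≈ -92.39°.

≈ lat 63.1°N, lon 92.4°W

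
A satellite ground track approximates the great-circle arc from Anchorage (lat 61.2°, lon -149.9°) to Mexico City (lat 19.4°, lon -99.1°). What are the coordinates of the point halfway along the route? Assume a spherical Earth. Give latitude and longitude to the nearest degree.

Convert each endpoint to a unit vector on the sphere (x = cos φ cos λ, y = cos φ sin λ, z = sin φ).
The central angle between the endpoints is δ = arccos(p₁·p₂) ≈ 0.954 rad (54.7°).
Interpolate at f = 1/2 with slerp weights a = sin((1−f)δ)/sin δ ≈ 0.563, b = sin(fδ)/sin δ ≈ 0.563.
p = a·p₁ + b·p₂ ≈ (-0.319, -0.660, 0.680); φ = arcsin(p_z) ≈ 42.86°, λ = atan2(p_y, p_x) ≈ -115.76°.

≈ lat 43°, lon -116°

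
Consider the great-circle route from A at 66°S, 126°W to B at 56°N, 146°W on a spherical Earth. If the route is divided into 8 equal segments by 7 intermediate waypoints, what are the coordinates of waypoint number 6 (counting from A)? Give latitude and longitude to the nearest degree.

≈ 26°N, 141°W

Convert each endpoint to a unit vector on the sphere (x = cos φ cos λ, y = cos φ sin λ, z = sin φ).
The central angle between the endpoints is δ = arccos(p₁·p₂) ≈ 2.146 rad (122.9°).
Interpolate at f = 6/8 with slerp weights a = sin((1−f)δ)/sin δ ≈ 0.609, b = sin(fδ)/sin δ ≈ 1.191.
p = a·p₁ + b·p₂ ≈ (-0.697, -0.573, 0.431); φ = arcsin(p_z) ≈ 25.52°, λ = atan2(p_y, p_x) ≈ -140.61°.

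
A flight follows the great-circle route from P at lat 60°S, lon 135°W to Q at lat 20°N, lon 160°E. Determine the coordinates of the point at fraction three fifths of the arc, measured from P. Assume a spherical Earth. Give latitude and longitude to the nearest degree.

≈ lat 14°S, lon 177°E

From cos δ = sin φ₁ sin φ₂ + cos φ₁ cos φ₂ cos Δλ, the central angle is δ ≈ 1.669 rad (95.6°).
Interpolate at f = 3/5 with slerp weights a = sin((1−f)δ)/sin δ ≈ 0.622, b = sin(fδ)/sin δ ≈ 0.846.
p = a·p₁ + b·p₂ ≈ (-0.967, 0.052, -0.249); φ = arcsin(p_z) ≈ -14.43°, λ = atan2(p_y, p_x) ≈ 176.92°.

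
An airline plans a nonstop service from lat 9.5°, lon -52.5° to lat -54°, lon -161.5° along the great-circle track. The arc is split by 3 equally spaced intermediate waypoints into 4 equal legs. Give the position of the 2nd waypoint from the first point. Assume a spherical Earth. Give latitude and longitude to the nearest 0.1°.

The haversine formula gives a central angle δ ≈ 1.899 rad (108.8°) between the endpoints.
Interpolate at f = 2/4 with slerp weights a = sin((1−f)δ)/sin δ ≈ 0.859, b = sin(fδ)/sin δ ≈ 0.859.
p = a·p₁ + b·p₂ ≈ (0.037, -0.832, -0.553); φ = arcsin(p_z) ≈ -33.58°, λ = atan2(p_y, p_x) ≈ -87.46°.

≈ lat -33.6°, lon -87.5°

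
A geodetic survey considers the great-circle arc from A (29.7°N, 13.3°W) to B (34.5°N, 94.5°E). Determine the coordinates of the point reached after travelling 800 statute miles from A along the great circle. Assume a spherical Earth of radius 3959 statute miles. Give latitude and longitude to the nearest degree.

Convert each endpoint to a unit vector on the sphere (x = cos φ cos λ, y = cos φ sin λ, z = sin φ).
The central angle between the endpoints is δ = arccos(p₁·p₂) ≈ 1.509 rad (86.5°). The total great-circle distance is δ·R ≈ 1.509 × 3959 ≈ 5974 mi, so the target fraction is f = 800/5974 ≈ 0.134.
Interpolate at f ≈ 0.134 with slerp weights a = sin((1−f)δ)/sin δ ≈ 0.967, b = sin(fδ)/sin δ ≈ 0.201.
p = a·p₁ + b·p₂ ≈ (0.805, -0.028, 0.593); φ = arcsin(p_z) ≈ 36.38°, λ = atan2(p_y, p_x) ≈ -2.00°.

≈ (36°N, 2°W)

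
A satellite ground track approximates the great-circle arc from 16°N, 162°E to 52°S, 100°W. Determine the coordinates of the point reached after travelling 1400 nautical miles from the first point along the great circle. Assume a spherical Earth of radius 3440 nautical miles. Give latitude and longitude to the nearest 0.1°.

Write both endpoints as unit vectors p₁, p₂ with components (cos φ cos λ, cos φ sin λ, sin φ).
The central angle between the endpoints is δ = arccos(p₁·p₂) ≈ 1.875 rad (107.4°). The total great-circle distance is δ·R ≈ 1.875 × 3440 ≈ 6450 nmi, so the target fraction is f = 1400/6450 ≈ 0.217.
Interpolate at f ≈ 0.217 with slerp weights a = sin((1−f)δ)/sin δ ≈ 1.043, b = sin(fδ)/sin δ ≈ 0.415.
p = a·p₁ + b·p₂ ≈ (-0.998, 0.058, -0.040); φ = arcsin(p_z) ≈ -2.27°, λ = atan2(p_y, p_x) ≈ 176.66°.

≈ 2.3°S, 176.7°E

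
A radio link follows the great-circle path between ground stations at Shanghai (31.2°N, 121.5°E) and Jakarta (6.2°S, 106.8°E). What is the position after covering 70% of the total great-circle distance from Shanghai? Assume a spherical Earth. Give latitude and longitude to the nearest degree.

Convert each endpoint to a unit vector on the sphere (x = cos φ cos λ, y = cos φ sin λ, z = sin φ).
The central angle between the endpoints is δ = arccos(p₁·p₂) ≈ 0.697 rad (40.0°).
Interpolate at f = 0.70 with slerp weights a = sin((1−f)δ)/sin δ ≈ 0.323, b = sin(fδ)/sin δ ≈ 0.730.
p = a·p₁ + b·p₂ ≈ (-0.354, 0.931, 0.089); φ = arcsin(p_z) ≈ 5.09°, λ = atan2(p_y, p_x) ≈ 110.84°.

≈ 5°N, 111°E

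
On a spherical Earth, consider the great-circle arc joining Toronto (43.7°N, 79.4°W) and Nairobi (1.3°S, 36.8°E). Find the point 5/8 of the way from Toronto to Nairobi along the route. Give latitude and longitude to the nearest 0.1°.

≈ 27.4°N, 6.2°E

The haversine formula gives a central angle δ ≈ 1.912 rad (109.6°) between the endpoints.
Interpolate at f = 5/8 with slerp weights a = sin((1−f)δ)/sin δ ≈ 0.697, b = sin(fδ)/sin δ ≈ 0.987.
p = a·p₁ + b·p₂ ≈ (0.883, 0.096, 0.459); φ = arcsin(p_z) ≈ 27.35°, λ = atan2(p_y, p_x) ≈ 6.18°.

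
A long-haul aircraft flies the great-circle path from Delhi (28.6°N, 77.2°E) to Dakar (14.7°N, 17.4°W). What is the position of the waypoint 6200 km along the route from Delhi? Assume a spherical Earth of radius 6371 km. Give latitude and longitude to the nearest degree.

≈ 27°N, 13°E

The haversine formula gives a central angle δ ≈ 1.517 rad (86.9°) between the endpoints. The total great-circle distance is δ·R ≈ 1.517 × 6371 ≈ 9667 km, so the target fraction is f = 6200/9667 ≈ 0.641.
Interpolate at f ≈ 0.641 with slerp weights a = sin((1−f)δ)/sin δ ≈ 0.519, b = sin(fδ)/sin δ ≈ 0.828.
p = a·p₁ + b·p₂ ≈ (0.865, 0.204, 0.458); φ = arcsin(p_z) ≈ 27.28°, λ = atan2(p_y, p_x) ≈ 13.30°.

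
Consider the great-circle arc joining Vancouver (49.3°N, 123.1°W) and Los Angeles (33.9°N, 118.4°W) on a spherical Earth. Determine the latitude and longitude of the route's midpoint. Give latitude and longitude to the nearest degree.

≈ 42°N, 120°W

Write both endpoints as unit vectors p₁, p₂ with components (cos φ cos λ, cos φ sin λ, sin φ).
The central angle between the endpoints is δ = arccos(p₁·p₂) ≈ 0.276 rad (15.8°).
Interpolate at f = 1/2 with slerp weights a = sin((1−f)δ)/sin δ ≈ 0.505, b = sin(fδ)/sin δ ≈ 0.505.
p = a·p₁ + b·p₂ ≈ (-0.379, -0.644, 0.664); φ = arcsin(p_z) ≈ 41.62°, λ = atan2(p_y, p_x) ≈ -120.47°.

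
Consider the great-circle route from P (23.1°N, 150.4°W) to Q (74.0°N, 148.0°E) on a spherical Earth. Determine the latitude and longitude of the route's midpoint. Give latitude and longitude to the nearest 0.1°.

≈ (51.5°N, 163.4°W)

Convert each endpoint to a unit vector on the sphere (x = cos φ cos λ, y = cos φ sin λ, z = sin φ).
The central angle between the endpoints is δ = arccos(p₁·p₂) ≈ 1.050 rad (60.2°).
Interpolate at f = 1/2 with slerp weights a = sin((1−f)δ)/sin δ ≈ 0.578, b = sin(fδ)/sin δ ≈ 0.578.
p = a·p₁ + b·p₂ ≈ (-0.597, -0.178, 0.782); φ = arcsin(p_z) ≈ 51.45°, λ = atan2(p_y, p_x) ≈ -163.39°.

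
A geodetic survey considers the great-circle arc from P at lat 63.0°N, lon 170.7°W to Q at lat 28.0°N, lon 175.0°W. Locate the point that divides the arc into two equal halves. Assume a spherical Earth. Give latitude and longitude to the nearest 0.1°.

≈ lat 45.5°N, lon 173.5°W

Convert each endpoint to a unit vector on the sphere (x = cos φ cos λ, y = cos φ sin λ, z = sin φ).
The central angle between the endpoints is δ = arccos(p₁·p₂) ≈ 0.613 rad (35.1°).
Interpolate at f = 1/2 with slerp weights a = sin((1−f)δ)/sin δ ≈ 0.524, b = sin(fδ)/sin δ ≈ 0.524.
p = a·p₁ + b·p₂ ≈ (-0.696, -0.079, 0.713); φ = arcsin(p_z) ≈ 45.52°, λ = atan2(p_y, p_x) ≈ -173.54°.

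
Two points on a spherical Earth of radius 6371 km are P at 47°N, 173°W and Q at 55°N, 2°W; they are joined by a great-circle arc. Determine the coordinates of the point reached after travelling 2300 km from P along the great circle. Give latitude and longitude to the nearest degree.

From cos δ = sin φ₁ sin φ₂ + cos φ₁ cos φ₂ cos Δλ, the central angle is δ ≈ 1.356 rad (77.7°). The total great-circle distance is δ·R ≈ 1.356 × 6371 ≈ 8642 km, so the target fraction is f = 2300/8642 ≈ 0.266.
Interpolate at f ≈ 0.266 with slerp weights a = sin((1−f)δ)/sin δ ≈ 0.859, b = sin(fδ)/sin δ ≈ 0.361.
p = a·p₁ + b·p₂ ≈ (-0.374, -0.079, 0.924); φ = arcsin(p_z) ≈ 67.53°, λ = atan2(p_y, p_x) ≈ -168.13°.

≈ 68°N, 168°W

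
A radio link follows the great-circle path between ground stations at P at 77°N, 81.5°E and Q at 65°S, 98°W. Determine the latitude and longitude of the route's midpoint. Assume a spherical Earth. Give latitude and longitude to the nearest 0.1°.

≈ 19.0°N, 97.4°W

Convert each endpoint to a unit vector on the sphere (x = cos φ cos λ, y = cos φ sin λ, z = sin φ).
The central angle between the endpoints is δ = arccos(p₁·p₂) ≈ 2.932 rad (168.0°).
Interpolate at f = 1/2 with slerp weights a = sin((1−f)δ)/sin δ ≈ 4.783, b = sin(fδ)/sin δ ≈ 4.783.
p = a·p₁ + b·p₂ ≈ (-0.122, -0.938, 0.326); φ = arcsin(p_z) ≈ 19.00°, λ = atan2(p_y, p_x) ≈ -97.43°.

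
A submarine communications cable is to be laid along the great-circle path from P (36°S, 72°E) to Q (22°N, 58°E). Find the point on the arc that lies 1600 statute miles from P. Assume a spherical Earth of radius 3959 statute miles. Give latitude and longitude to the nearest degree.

Write both endpoints as unit vectors p₁, p₂ with components (cos φ cos λ, cos φ sin λ, sin φ).
The central angle between the endpoints is δ = arccos(p₁·p₂) ≈ 1.038 rad (59.5°). The total great-circle distance is δ·R ≈ 1.038 × 3959 ≈ 4111 mi, so the target fraction is f = 1600/4111 ≈ 0.389.
Interpolate at f ≈ 0.389 with slerp weights a = sin((1−f)δ)/sin δ ≈ 0.688, b = sin(fδ)/sin δ ≈ 0.456.
p = a·p₁ + b·p₂ ≈ (0.396, 0.888, -0.233); φ = arcsin(p_z) ≈ -13.49°, λ = atan2(p_y, p_x) ≈ 65.96°.

≈ (13°S, 66°E)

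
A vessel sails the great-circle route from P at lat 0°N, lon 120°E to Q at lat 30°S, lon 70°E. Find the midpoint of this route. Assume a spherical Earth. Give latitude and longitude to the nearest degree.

≈ lat 16°S, lon 97°E

From cos δ = sin φ₁ sin φ₂ + cos φ₁ cos φ₂ cos Δλ, the central angle is δ ≈ 0.980 rad (56.2°).
Interpolate at f = 1/2 with slerp weights a = sin((1−f)δ)/sin δ ≈ 0.567, b = sin(fδ)/sin δ ≈ 0.567.
p = a·p₁ + b·p₂ ≈ (-0.116, 0.952, -0.283); φ = arcsin(p_z) ≈ -16.46°, λ = atan2(p_y, p_x) ≈ 96.92°.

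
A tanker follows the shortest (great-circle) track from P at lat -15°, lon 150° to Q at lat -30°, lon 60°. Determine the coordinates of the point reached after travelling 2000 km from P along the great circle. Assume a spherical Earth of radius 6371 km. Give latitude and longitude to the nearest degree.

Write both endpoints as unit vectors p₁, p₂ with components (cos φ cos λ, cos φ sin λ, sin φ).
The central angle between the endpoints is δ = arccos(p₁·p₂) ≈ 1.441 rad (82.6°). The total great-circle distance is δ·R ≈ 1.441 × 6371 ≈ 9181 km, so the target fraction is f = 2000/9181 ≈ 0.218.
Interpolate at f ≈ 0.218 with slerp weights a = sin((1−f)δ)/sin δ ≈ 0.911, b = sin(fδ)/sin δ ≈ 0.311.
p = a·p₁ + b·p₂ ≈ (-0.627, 0.673, -0.391); φ = arcsin(p_z) ≈ -23.04°, λ = atan2(p_y, p_x) ≈ 132.96°.

≈ lat -23°, lon 133°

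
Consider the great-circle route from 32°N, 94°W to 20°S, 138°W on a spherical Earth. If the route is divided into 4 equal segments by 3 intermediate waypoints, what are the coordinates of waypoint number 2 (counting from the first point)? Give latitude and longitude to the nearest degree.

The haversine formula gives a central angle δ ≈ 1.168 rad (66.9°) between the endpoints.
Interpolate at f = 2/4 with slerp weights a = sin((1−f)δ)/sin δ ≈ 0.599, b = sin(fδ)/sin δ ≈ 0.599.
p = a·p₁ + b·p₂ ≈ (-0.454, -0.884, 0.113); φ = arcsin(p_z) ≈ 6.47°, λ = atan2(p_y, p_x) ≈ -117.19°.

≈ 6°N, 117°W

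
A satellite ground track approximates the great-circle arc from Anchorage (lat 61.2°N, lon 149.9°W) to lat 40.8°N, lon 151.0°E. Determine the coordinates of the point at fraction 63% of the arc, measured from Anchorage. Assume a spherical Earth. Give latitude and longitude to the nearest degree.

≈ lat 51°N, lon 166°E

From cos δ = sin φ₁ sin φ₂ + cos φ₁ cos φ₂ cos Δλ, the central angle is δ ≈ 0.708 rad (40.5°).
Interpolate at f = 0.63 with slerp weights a = sin((1−f)δ)/sin δ ≈ 0.398, b = sin(fδ)/sin δ ≈ 0.663.
p = a·p₁ + b·p₂ ≈ (-0.605, 0.147, 0.782); φ = arcsin(p_z) ≈ 51.48°, λ = atan2(p_y, p_x) ≈ 166.33°.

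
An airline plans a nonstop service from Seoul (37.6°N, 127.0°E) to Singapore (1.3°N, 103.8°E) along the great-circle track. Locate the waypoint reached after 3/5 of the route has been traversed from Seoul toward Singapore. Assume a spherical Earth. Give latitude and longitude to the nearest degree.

≈ 16°N, 112°E

Convert each endpoint to a unit vector on the sphere (x = cos φ cos λ, y = cos φ sin λ, z = sin φ).
The central angle between the endpoints is δ = arccos(p₁·p₂) ≈ 0.735 rad (42.1°).
Interpolate at f = 3/5 with slerp weights a = sin((1−f)δ)/sin δ ≈ 0.432, b = sin(fδ)/sin δ ≈ 0.637.
p = a·p₁ + b·p₂ ≈ (-0.358, 0.891, 0.278); φ = arcsin(p_z) ≈ 16.15°, λ = atan2(p_y, p_x) ≈ 111.87°.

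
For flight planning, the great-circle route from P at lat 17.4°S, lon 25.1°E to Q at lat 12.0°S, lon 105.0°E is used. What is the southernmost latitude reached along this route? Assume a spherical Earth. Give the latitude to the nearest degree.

≈ 19°S

The great circle lies in the plane with unit normal n̂ = (p₁ × p₂)/|p₁ × p₂|.
Here n̂_z ≈ +0.943; the vertex latitude is φ_max = arccos|n̂_z| ≈ 19.4°.
Check via Clairaut: cos φ_max = |cos φ₁| · sin C = cos(17.4°)·sin(98.7°) ≈ 0.943, again giving ≈ 19.4°.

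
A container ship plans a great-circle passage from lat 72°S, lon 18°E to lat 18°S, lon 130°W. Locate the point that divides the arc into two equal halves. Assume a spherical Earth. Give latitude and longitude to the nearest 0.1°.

Convert each endpoint to a unit vector on the sphere (x = cos φ cos λ, y = cos φ sin λ, z = sin φ).
The central angle between the endpoints is δ = arccos(p₁·p₂) ≈ 1.526 rad (87.4°).
Interpolate at f = 1/2 with slerp weights a = sin((1−f)δ)/sin δ ≈ 0.692, b = sin(fδ)/sin δ ≈ 0.692.
p = a·p₁ + b·p₂ ≈ (-0.220, -0.438, -0.872); φ = arcsin(p_z) ≈ -60.66°, λ = atan2(p_y, p_x) ≈ -116.63°.

≈ lat 60.7°S, lon 116.6°W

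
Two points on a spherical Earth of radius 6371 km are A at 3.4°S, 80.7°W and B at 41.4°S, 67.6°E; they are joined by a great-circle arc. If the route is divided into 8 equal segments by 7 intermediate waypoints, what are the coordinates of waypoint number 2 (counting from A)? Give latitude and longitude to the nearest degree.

Write both endpoints as unit vectors p₁, p₂ with components (cos φ cos λ, cos φ sin λ, sin φ).
The central angle between the endpoints is δ = arccos(p₁·p₂) ≈ 2.212 rad (126.7°).
Interpolate at f = 2/8 with slerp weights a = sin((1−f)δ)/sin δ ≈ 1.243, b = sin(fδ)/sin δ ≈ 0.655.
p = a·p₁ + b·p₂ ≈ (0.388, -0.770, -0.507); φ = arcsin(p_z) ≈ -30.46°, λ = atan2(p_y, p_x) ≈ -63.27°.

≈ 30°S, 63°W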